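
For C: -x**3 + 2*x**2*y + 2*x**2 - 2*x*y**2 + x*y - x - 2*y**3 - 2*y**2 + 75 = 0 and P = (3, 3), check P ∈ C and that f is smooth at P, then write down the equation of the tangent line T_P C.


Tangent line at P: 5*x - 81*y + 228 = 0.

Step 1: f(3, 3) = 0, so P lies on C.
Step 2: partial derivatives
  f_x(x, y) = -3*x**2 + 4*x*y + 4*x - 2*y**2 + y - 1, f_y(x, y) = 2*x**2 - 4*x*y + x - 6*y**2 - 4*y.
  f_x(P) = 5, f_y(P) = -81 (gradient nonzero, so P is smooth).
Step 3: tangent line at P: 5·(x − 3) + -81·(y − 3) = 0.
Expanding: 5*x - 81*y + 228 = 0.


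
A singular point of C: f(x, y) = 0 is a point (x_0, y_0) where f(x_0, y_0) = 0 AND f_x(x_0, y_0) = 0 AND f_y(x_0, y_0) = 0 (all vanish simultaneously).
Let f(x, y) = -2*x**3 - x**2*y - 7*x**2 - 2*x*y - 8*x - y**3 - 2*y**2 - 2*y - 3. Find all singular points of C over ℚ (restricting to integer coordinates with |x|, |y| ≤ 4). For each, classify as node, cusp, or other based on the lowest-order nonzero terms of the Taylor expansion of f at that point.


Singular points: {(-1, -1)}; classification: cusp.

Compute partial derivatives:
  f_x = -6*x**2 - 2*x*y - 14*x - 2*y - 8.
  f_y = -x**2 - 2*x - 3*y**2 - 4*y - 2.
Scan x_0 ∈ {−4, ..., 4}. For each x_0, f_y(x_0, y) is a polynomial in y; find its integer roots y ∈ {−4, ..., 4}, then test f_x and f at those candidates.
  x = -4: f_y(-4, y) = -3*y**2 - 4*y - 10; no integer root y with |y| ≤ 4.
  x = -3: f_y(-3, y) = -3*y**2 - 4*y - 5; no integer root y with |y| ≤ 4.
  x = -2: f_y(-2, y) = -3*y**2 - 4*y - 2; no integer root y with |y| ≤ 4.
  x = -1: f_y(-1, y) = -3*y**2 - 4*y - 1; vanishes at y ∈ {-1}. (-1, -1): f_x = 0, f = 0 — SINGULAR.
  x = 0: f_y(0, y) = -3*y**2 - 4*y - 2; no integer root y with |y| ≤ 4.
  x = 1: f_y(1, y) = -3*y**2 - 4*y - 5; no integer root y with |y| ≤ 4.
  x = 2: f_y(2, y) = -3*y**2 - 4*y - 10; no integer root y with |y| ≤ 4.
  x = 3: f_y(3, y) = -3*y**2 - 4*y - 17; no integer root y with |y| ≤ 4.
  x = 4: f_y(4, y) = -3*y**2 - 4*y - 26; no integer root y with |y| ≤ 4.
Only singular point on the grid: (-1, -1).
Classify: substitute x = -1 + u, y = -1 + v and expand: f = -2*u**3 - u**2*v - v**3 + v**2.
No constant or linear terms (consistent with a singular point). Quadratic part: v**2. Cubic part: -2*u**3 - u**2*v - v**3.
The quadratic part v**2 is a perfect square, so there is a single (double) tangent line v = 0, i.e. y = -1. Restricting the cubic part to that line (v = 0) leaves -2*u**3 ≠ 0, so f is not divisible by v and the branch is v² ≈ 2*u**3 to lowest order — this is a cusp.
Classification: cusp.


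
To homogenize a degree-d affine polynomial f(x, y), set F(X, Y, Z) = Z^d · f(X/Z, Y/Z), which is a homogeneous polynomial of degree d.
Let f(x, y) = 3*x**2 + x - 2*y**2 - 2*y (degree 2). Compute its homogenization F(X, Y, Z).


F(X, Y, Z) = 3*X**2 + X*Z - 2*Y**2 - 2*Y*Z

deg(f) = 2.
Substitute x = X/Z, y = Y/Z into f, then multiply by Z^2.
  monomial 3·x^2·y^0 ↦ 3·X^2·Y^0·Z^0.
  monomial 1·x^1·y^0 ↦ 1·X^1·Y^0·Z^1.
  monomial -2·x^0·y^2 ↦ -2·X^0·Y^2·Z^0.
  monomial -2·x^0·y^1 ↦ -2·X^0·Y^1·Z^1.
Collecting: F(X, Y, Z) = 3*X**2 + X*Z - 2*Y**2 - 2*Y*Z.


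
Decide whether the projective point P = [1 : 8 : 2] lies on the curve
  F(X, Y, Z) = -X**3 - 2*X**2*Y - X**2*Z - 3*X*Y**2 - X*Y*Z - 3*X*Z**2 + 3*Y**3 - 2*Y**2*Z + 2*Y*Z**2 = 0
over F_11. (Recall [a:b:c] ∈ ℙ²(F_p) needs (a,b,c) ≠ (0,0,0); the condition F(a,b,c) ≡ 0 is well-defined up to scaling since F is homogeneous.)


F(1,8,2) ≡ 5 (mod 11); P is NOT on the curve.

Evaluate F(1, 8, 2) term-by-term (mod 11).
  -X**3 ↦ -1·1·1·1 = -1
  -2*X**2*Y ↦ -2·1·8·1 = -16
  -X**2*Z ↦ -1·1·1·2 = -2
  -3*X*Y**2 ↦ -3·1·64·1 = -192
  -X*Y*Z ↦ -1·1·8·2 = -16
  -3*X*Z**2 ↦ -3·1·1·4 = -12
  3*Y**3 ↦ 3·1·512·1 = 1536
  -2*Y**2*Z ↦ -2·1·64·2 = -256
  2*Y*Z**2 ↦ 2·1·8·4 = 64
Sum: F(1, 8, 2) = (-1) + (-16) + (-2) + (-192) + (-16) + (-12) + (1536) + (-256) + (64) = 1105.
Reducing mod 11: 1105 ≡ 5 (mod 11).
Since F(a, b, c) ≡ 5 ≠ 0 (mod 11), P does NOT lie on the curve.


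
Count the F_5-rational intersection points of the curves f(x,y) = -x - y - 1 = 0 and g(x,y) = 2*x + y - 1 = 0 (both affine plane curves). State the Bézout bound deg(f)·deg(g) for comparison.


Common zeros: {(2, 2)}; count = 1; Bézout bound = 1.

deg(f) = 1, deg(g) = 1, so Bézout bound = 1.
Scan x ∈ F_5. For each x, list the y ∈ F_5 with f(x, y) ≡ 0 and those with g(x, y) ≡ 0 (mod 5); the common zeros in that column are the intersection.
  x = 0: f ≡ 0 at y ∈ {4}; g ≡ 0 at y ∈ {1}; common: ∅.
  x = 1: f ≡ 0 at y ∈ {3}; g ≡ 0 at y ∈ {4}; common: ∅.
  x = 2: f ≡ 0 at y ∈ {2}; g ≡ 0 at y ∈ {2}; common: {2}.
  x = 3: f ≡ 0 at y ∈ {1}; g ≡ 0 at y ∈ {0}; common: ∅.
  x = 4: f ≡ 0 at y ∈ {0}; g ≡ 0 at y ∈ {3}; common: ∅.
Collecting: common zeros = {(2, 2)}, so the count is 1.
Comparison with the Bézout bound: 1 ≤ 1 = deg(f)·deg(g), as expected for curves with no common component (the bound is attained).


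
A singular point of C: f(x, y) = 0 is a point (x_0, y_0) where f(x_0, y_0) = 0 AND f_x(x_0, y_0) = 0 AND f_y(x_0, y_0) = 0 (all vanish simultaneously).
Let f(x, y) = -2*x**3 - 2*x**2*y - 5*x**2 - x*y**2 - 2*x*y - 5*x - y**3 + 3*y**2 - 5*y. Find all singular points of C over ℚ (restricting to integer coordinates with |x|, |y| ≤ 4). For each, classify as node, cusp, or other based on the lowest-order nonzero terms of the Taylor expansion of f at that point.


Singular points: {(-1, 1)}; classification: node.

Compute partial derivatives:
  f_x = -6*x**2 - 4*x*y - 10*x - y**2 - 2*y - 5.
  f_y = -2*x**2 - 2*x*y - 2*x - 3*y**2 + 6*y - 5.
Scan x_0 ∈ {−4, ..., 4}. For each x_0, f_y(x_0, y) is a polynomial in y; find its integer roots y ∈ {−4, ..., 4}, then test f_x and f at those candidates.
  x = -4: f_y(-4, y) = -3*y**2 + 14*y - 29; no integer root y with |y| ≤ 4.
  x = -3: f_y(-3, y) = -3*y**2 + 12*y - 17; no integer root y with |y| ≤ 4.
  x = -2: f_y(-2, y) = -3*y**2 + 10*y - 9; no integer root y with |y| ≤ 4.
  x = -1: f_y(-1, y) = -3*y**2 + 8*y - 5; vanishes at y ∈ {1}. (-1, 1): f_x = 0, f = 0 — SINGULAR.
  x = 0: f_y(0, y) = -3*y**2 + 6*y - 5; no integer root y with |y| ≤ 4.
  x = 1: f_y(1, y) = -3*y**2 + 4*y - 9; no integer root y with |y| ≤ 4.
  x = 2: f_y(2, y) = -3*y**2 + 2*y - 17; no integer root y with |y| ≤ 4.
  x = 3: f_y(3, y) = -3*y**2 - 29; no integer root y with |y| ≤ 4.
  x = 4: f_y(4, y) = -3*y**2 - 2*y - 45; no integer root y with |y| ≤ 4.
Only singular point on the grid: (-1, 1).
Classify: substitute x = -1 + u, y = 1 + v and expand: f = -2*u**3 - 2*u**2*v - u**2 - u*v**2 - v**3 + v**2.
No constant or linear terms (consistent with a singular point). Quadratic part: -u**2 + v**2. Cubic part: -2*u**3 - 2*u**2*v - u*v**2 - v**3.
The quadratic part v**2 - u**2 = (v − u)(v + u) splits into two distinct linear factors, so there are two distinct tangent lines y − 1 = ±(x − -1) — this is a node (ordinary double point).
Classification: node.


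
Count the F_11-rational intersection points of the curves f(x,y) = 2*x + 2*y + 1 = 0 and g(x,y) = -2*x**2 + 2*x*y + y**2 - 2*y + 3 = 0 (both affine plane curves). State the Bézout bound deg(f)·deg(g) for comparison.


Common zeros: {(4, 1)}; count = 1; Bézout bound = 2.

deg(f) = 1, deg(g) = 2, so Bézout bound = 2.
Scan x ∈ F_11. For each x, list the y ∈ F_11 with f(x, y) ≡ 0 and those with g(x, y) ≡ 0 (mod 11); the common zeros in that column are the intersection.
  x = 0: f ≡ 0 at y ∈ {5}; g ≡ 0 at y ∈ {4, 9}; common: ∅.
  x = 1: f ≡ 0 at y ∈ {4}; g ≡ 0 at y ∈ ∅; common: ∅.
  x = 2: f ≡ 0 at y ∈ {3}; g ≡ 0 at y ∈ ∅; common: ∅.
  x = 3: f ≡ 0 at y ∈ {2}; g ≡ 0 at y ∈ ∅; common: ∅.
  x = 4: f ≡ 0 at y ∈ {1}; g ≡ 0 at y ∈ {1, 4}; common: {1}.
  x = 5: f ≡ 0 at y ∈ {0}; g ≡ 0 at y ∈ ∅; common: ∅.
  x = 6: f ≡ 0 at y ∈ {10}; g ≡ 0 at y ∈ ∅; common: ∅.
  x = 7: f ≡ 0 at y ∈ {9}; g ≡ 0 at y ∈ ∅; common: ∅.
  x = 8: f ≡ 0 at y ∈ {8}; g ≡ 0 at y ∈ {1, 7}; common: ∅.
  x = 9: f ≡ 0 at y ∈ {7}; g ≡ 0 at y ∈ {8, 9}; common: ∅.
  x = 10: f ≡ 0 at y ∈ {6}; g ≡ 0 at y ∈ {7, 8}; common: ∅.
Collecting: common zeros = {(4, 1)}, so the count is 1.
Comparison with the Bézout bound: 1 ≤ 2 = deg(f)·deg(g), as expected for curves with no common component (the affine F_11-count falls short of the bound because intersections may lie at infinity, over extension fields, or carry multiplicity).


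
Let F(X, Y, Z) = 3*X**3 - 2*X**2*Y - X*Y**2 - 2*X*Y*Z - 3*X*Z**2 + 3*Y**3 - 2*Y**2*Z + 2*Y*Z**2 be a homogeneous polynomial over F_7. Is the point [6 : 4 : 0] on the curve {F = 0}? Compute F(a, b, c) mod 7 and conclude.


F(6,4,0) ≡ 1 (mod 7); P is NOT on the curve.

Evaluate F(6, 4, 0) term-by-term (mod 7).
  3*X**3 ↦ 3·216·1·1 = 648
  -2*X**2*Y ↦ -2·36·4·1 = -288
  -X*Y**2 ↦ -1·6·16·1 = -96
  -2*X*Y*Z ↦ -2·6·4·0 = 0
  -3*X*Z**2 ↦ -3·6·1·0 = 0
  3*Y**3 ↦ 3·1·64·1 = 192
  -2*Y**2*Z ↦ -2·1·16·0 = 0
  2*Y*Z**2 ↦ 2·1·4·0 = 0
Sum: F(6, 4, 0) = (648) + (-288) + (-96) + (0) + (0) + (192) + (0) + (0) = 456.
Reducing mod 7: 456 ≡ 1 (mod 7).
Since F(a, b, c) ≡ 1 ≠ 0 (mod 7), P does NOT lie on the curve.


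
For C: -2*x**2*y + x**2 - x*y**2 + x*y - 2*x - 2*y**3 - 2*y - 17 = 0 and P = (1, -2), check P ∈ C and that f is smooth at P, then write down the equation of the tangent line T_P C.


Tangent line at P: 2*x - 23*y - 48 = 0.

Step 1: f(1, -2) = 0, so P lies on C.
Step 2: partial derivatives
  f_x(x, y) = -4*x*y + 2*x - y**2 + y - 2, f_y(x, y) = -2*x**2 - 2*x*y + x - 6*y**2 - 2.
  f_x(P) = 2, f_y(P) = -23 (gradient nonzero, so P is smooth).
Step 3: tangent line at P: 2·(x − 1) + -23·(y − -2) = 0.
Expanding: 2*x - 23*y - 48 = 0.


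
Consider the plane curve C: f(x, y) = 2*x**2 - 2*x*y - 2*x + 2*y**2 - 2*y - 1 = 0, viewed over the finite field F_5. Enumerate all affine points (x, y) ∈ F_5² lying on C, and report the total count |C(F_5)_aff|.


Affine F_5-points: {(1, 3), (1, 4), (3, 1), (3, 3), (4, 1), (4, 4)}; count = 6.

For each of the 25 pairs (x, y) ∈ F_5², evaluate f(x, y) mod 5. Record the zeros.
  x = 0: [0↦4, 1↦4, 2↦3, 3↦1, 4↦3]  zeros at y ∈ ∅
  x = 1: [0↦4, 1↦2, 2↦4, 3↦0, 4↦0]  zeros at y ∈ {3, 4}
  x = 2: [0↦3, 1↦4, 2↦4, 3↦3, 4↦1]  zeros at y ∈ ∅
  x = 3: [0↦1, 1↦0, 2↦3, 3↦0, 4↦1]  zeros at y ∈ {1, 3}
  x = 4: [0↦3, 1↦0, 2↦1, 3↦1, 4↦0]  zeros at y ∈ {1, 4}
Collecting zeros: affine points = {(1, 3), (1, 4), (3, 1), (3, 3), (4, 1), (4, 4)}.
Total count |C(F_5)_aff| = 6.


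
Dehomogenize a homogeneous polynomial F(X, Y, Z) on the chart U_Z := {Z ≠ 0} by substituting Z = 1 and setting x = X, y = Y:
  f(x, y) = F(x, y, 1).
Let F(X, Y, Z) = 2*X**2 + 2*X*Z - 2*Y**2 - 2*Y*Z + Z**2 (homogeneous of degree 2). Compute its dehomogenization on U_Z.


f(x, y) = 2*x**2 + 2*x - 2*y**2 - 2*y + 1

On U_Z we set Z = 1. Each monomial c·X^i·Y^j·Z^k in F becomes c·x^i·y^j·1^k = c·x^i·y^j.
Substituting Z = 1: F(X, Y, 1) = 2*x**2 + 2*x - 2*y**2 - 2*y + 1.
Note: deg(f) ≤ deg(F) = 2; strict inequality happens when F is divisible by Z (lost terms).


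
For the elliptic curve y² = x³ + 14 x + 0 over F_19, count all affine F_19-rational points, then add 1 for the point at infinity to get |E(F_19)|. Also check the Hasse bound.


Affine points = {(0, 0), (2, 6), (2, 13), (4, 5), (4, 14), (5, 9), (5, 10), (7, 2), (7, 17), (8, 4), (8, 15), (9, 0), (10, 0), (13, 2), (13, 17), (16, 8), (16, 11), (18, 2), (18, 17)}; affine count = 19; |E(F_19)| = 20.

Discriminant check: Δ ∝ 4a³ + 27b² = 4·14³ + 27·0² = 4·2744 + 27·0 ≡ 13 (mod 19). Nonzero ⇒ E is nonsingular.
For each x ∈ F_19, compute rhs = x³ + 14·x + 0 mod 19, then count y ∈ F_19 with y² ≡ rhs.
  x = 0: rhs = 0, matching y values: 0 (1 points).
  x = 1: rhs = 15, matching y values: none (0 points).
  x = 2: rhs = 17, matching y values: 6, 13 (2 points).
  x = 3: rhs = 12, matching y values: none (0 points).
  x = 4: rhs = 6, matching y values: 5, 14 (2 points).
  x = 5: rhs = 5, matching y values: 9, 10 (2 points).
  x = 6: rhs = 15, matching y values: none (0 points).
  x = 7: rhs = 4, matching y values: 2, 17 (2 points).
  x = 8: rhs = 16, matching y values: 4, 15 (2 points).
  x = 9: rhs = 0, matching y values: 0 (1 points).
  x = 10: rhs = 0, matching y values: 0 (1 points).
  x = 11: rhs = 3, matching y values: none (0 points).
  x = 12: rhs = 15, matching y values: none (0 points).
  x = 13: rhs = 4, matching y values: 2, 17 (2 points).
  x = 14: rhs = 14, matching y values: none (0 points).
  x = 15: rhs = 13, matching y values: none (0 points).
  x = 16: rhs = 7, matching y values: 8, 11 (2 points).
  x = 17: rhs = 2, matching y values: none (0 points).
  x = 18: rhs = 4, matching y values: 2, 17 (2 points).
Total affine count: 19.
Full point count |E(F_19)| = 19 + 1 = 20.
Hasse bound: |20 − (19+1)| = |0| = 0 ≤ 2√19 ≈ 8.7178 ✓.


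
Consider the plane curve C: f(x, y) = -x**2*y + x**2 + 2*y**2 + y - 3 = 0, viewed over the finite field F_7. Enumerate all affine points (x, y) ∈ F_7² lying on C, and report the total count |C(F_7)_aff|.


Affine F_7-points: {(0, 1), (0, 2), (1, 1), (1, 6), (2, 1), (2, 4), (3, 1), (3, 3), (4, 1), (4, 3), (5, 1), (5, 4), (6, 1), (6, 6)}; count = 14.

For each of the 49 pairs (x, y) ∈ F_7², evaluate f(x, y) mod 7. Record the zeros.
  x = 0: [0↦4, 1↦0, 2↦0, 3↦4, 4↦5, 5↦3, 6↦5]  zeros at y ∈ {1, 2}
  x = 1: [0↦5, 1↦0, 2↦6, 3↦2, 4↦2, 5↦6, 6↦0]  zeros at y ∈ {1, 6}
  x = 2: [0↦1, 1↦0, 2↦3, 3↦3, 4↦0, 5↦1, 6↦6]  zeros at y ∈ {1, 4}
  x = 3: [0↦6, 1↦0, 2↦5, 3↦0, 4↦6, 5↦2, 6↦2]  zeros at y ∈ {1, 3}
  x = 4: [0↦6, 1↦0, 2↦5, 3↦0, 4↦6, 5↦2, 6↦2]  zeros at y ∈ {1, 3}
  x = 5: [0↦1, 1↦0, 2↦3, 3↦3, 4↦0, 5↦1, 6↦6]  zeros at y ∈ {1, 4}
  x = 6: [0↦5, 1↦0, 2↦6, 3↦2, 4↦2, 5↦6, 6↦0]  zeros at y ∈ {1, 6}
Collecting zeros: affine points = {(0, 1), (0, 2), (1, 1), (1, 6), (2, 1), (2, 4), (3, 1), (3, 3), (4, 1), (4, 3), (5, 1), (5, 4), (6, 1), (6, 6)}.
Total count |C(F_7)_aff| = 14.


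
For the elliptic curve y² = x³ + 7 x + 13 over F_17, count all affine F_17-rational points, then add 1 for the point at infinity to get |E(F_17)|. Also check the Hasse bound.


Affine points = {(0, 8), (0, 9), (1, 2), (1, 15), (2, 1), (2, 16), (6, 4), (6, 13), (14, 4), (14, 13), (15, 5), (15, 12)}; affine count = 12; |E(F_17)| = 13.

Discriminant check: Δ ∝ 4a³ + 27b² = 4·7³ + 27·13² = 4·343 + 27·169 ≡ 2 (mod 17). Nonzero ⇒ E is nonsingular.
For each x ∈ F_17, compute rhs = x³ + 7·x + 13 mod 17, then count y ∈ F_17 with y² ≡ rhs.
  x = 0: rhs = 13, matching y values: 8, 9 (2 points).
  x = 1: rhs = 4, matching y values: 2, 15 (2 points).
  x = 2: rhs = 1, matching y values: 1, 16 (2 points).
  x = 3: rhs = 10, matching y values: none (0 points).
  x = 4: rhs = 3, matching y values: none (0 points).
  x = 5: rhs = 3, matching y values: none (0 points).
  x = 6: rhs = 16, matching y values: 4, 13 (2 points).
  x = 7: rhs = 14, matching y values: none (0 points).
  x = 8: rhs = 3, matching y values: none (0 points).
  x = 9: rhs = 6, matching y values: none (0 points).
  x = 10: rhs = 12, matching y values: none (0 points).
  x = 11: rhs = 10, matching y values: none (0 points).
  x = 12: rhs = 6, matching y values: none (0 points).
  x = 13: rhs = 6, matching y values: none (0 points).
  x = 14: rhs = 16, matching y values: 4, 13 (2 points).
  x = 15: rhs = 8, matching y values: 5, 12 (2 points).
  x = 16: rhs = 5, matching y values: none (0 points).
Total affine count: 12.
Full point count |E(F_17)| = 12 + 1 = 13.
Hasse bound: |13 − (17+1)| = |-5| = 5 ≤ 2√17 ≈ 8.2462 ✓.


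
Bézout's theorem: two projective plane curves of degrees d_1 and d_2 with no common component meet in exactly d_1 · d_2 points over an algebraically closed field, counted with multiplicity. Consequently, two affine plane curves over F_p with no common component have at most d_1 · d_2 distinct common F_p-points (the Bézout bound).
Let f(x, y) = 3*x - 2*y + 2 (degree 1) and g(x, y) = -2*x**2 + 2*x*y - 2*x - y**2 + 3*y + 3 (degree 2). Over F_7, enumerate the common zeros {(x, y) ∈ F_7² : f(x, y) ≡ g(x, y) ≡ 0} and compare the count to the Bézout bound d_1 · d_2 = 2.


Common zeros: {(1, 6), (3, 2)}; count = 2; Bézout bound = 2.

deg(f) = 1, deg(g) = 2, so Bézout bound = 2.
Scan x ∈ F_7. For each x, list the y ∈ F_7 with f(x, y) ≡ 0 and those with g(x, y) ≡ 0 (mod 7); the common zeros in that column are the intersection.
  x = 0: f ≡ 0 at y ∈ {1}; g ≡ 0 at y ∈ {5}; common: ∅.
  x = 1: f ≡ 0 at y ∈ {6}; g ≡ 0 at y ∈ {6}; common: {6}.
  x = 2: f ≡ 0 at y ∈ {4}; g ≡ 0 at y ∈ ∅; common: ∅.
  x = 3: f ≡ 0 at y ∈ {2}; g ≡ 0 at y ∈ {0, 2}; common: {2}.
  x = 4: f ≡ 0 at y ∈ {0}; g ≡ 0 at y ∈ {5, 6}; common: ∅.
  x = 5: f ≡ 0 at y ∈ {5}; g ≡ 0 at y ∈ {2, 4}; common: ∅.
  x = 6: f ≡ 0 at y ∈ {3}; g ≡ 0 at y ∈ ∅; common: ∅.
Collecting: common zeros = {(1, 6), (3, 2)}, so the count is 2.
Comparison with the Bézout bound: 2 ≤ 2 = deg(f)·deg(g), as expected for curves with no common component (the bound is attained).


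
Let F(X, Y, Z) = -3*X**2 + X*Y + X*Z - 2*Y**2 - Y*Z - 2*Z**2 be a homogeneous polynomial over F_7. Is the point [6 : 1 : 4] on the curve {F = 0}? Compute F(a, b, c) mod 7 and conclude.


F(6,1,4) ≡ 3 (mod 7); P is NOT on the curve.

Evaluate F(6, 1, 4) term-by-term (mod 7).
  -3*X**2 ↦ -3·36·1·1 = -108
  X*Y ↦ 1·6·1·1 = 6
  X*Z ↦ 1·6·1·4 = 24
  -2*Y**2 ↦ -2·1·1·1 = -2
  -Y*Z ↦ -1·1·1·4 = -4
  -2*Z**2 ↦ -2·1·1·16 = -32
Sum: F(6, 1, 4) = (-108) + (6) + (24) + (-2) + (-4) + (-32) = -116.
Reducing mod 7: -116 ≡ 3 (mod 7).
Since F(a, b, c) ≡ 3 ≠ 0 (mod 7), P does NOT lie on the curve.


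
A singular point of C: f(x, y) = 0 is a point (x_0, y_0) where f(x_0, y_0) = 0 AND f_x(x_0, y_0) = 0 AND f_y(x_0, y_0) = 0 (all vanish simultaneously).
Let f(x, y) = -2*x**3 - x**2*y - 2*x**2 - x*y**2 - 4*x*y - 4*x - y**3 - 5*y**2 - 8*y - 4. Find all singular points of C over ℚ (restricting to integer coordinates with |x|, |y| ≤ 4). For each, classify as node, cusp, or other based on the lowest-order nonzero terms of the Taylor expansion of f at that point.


Singular points: {(0, -2)}; classification: cusp.

Compute partial derivatives:
  f_x = -6*x**2 - 2*x*y - 4*x - y**2 - 4*y - 4.
  f_y = -x**2 - 2*x*y - 4*x - 3*y**2 - 10*y - 8.
Scan x_0 ∈ {−4, ..., 4}. For each x_0, f_y(x_0, y) is a polynomial in y; find its integer roots y ∈ {−4, ..., 4}, then test f_x and f at those candidates.
  x = -4: f_y(-4, y) = -3*y**2 - 2*y - 8; no integer root y with |y| ≤ 4.
  x = -3: f_y(-3, y) = -3*y**2 - 4*y - 5; no integer root y with |y| ≤ 4.
  x = -2: f_y(-2, y) = -3*y**2 - 6*y - 4; no integer root y with |y| ≤ 4.
  x = -1: f_y(-1, y) = -3*y**2 - 8*y - 5; vanishes at y ∈ {-1}. (-1, -1): f_x = -5 ≠ 0.
  x = 0: f_y(0, y) = -3*y**2 - 10*y - 8; vanishes at y ∈ {-2}. (0, -2): f_x = 0, f = 0 — SINGULAR.
  x = 1: f_y(1, y) = -3*y**2 - 12*y - 13; no integer root y with |y| ≤ 4.
  x = 2: f_y(2, y) = -3*y**2 - 14*y - 20; no integer root y with |y| ≤ 4.
  x = 3: f_y(3, y) = -3*y**2 - 16*y - 29; no integer root y with |y| ≤ 4.
  x = 4: f_y(4, y) = -3*y**2 - 18*y - 40; no integer root y with |y| ≤ 4.
Only singular point on the grid: (0, -2).
Classify: substitute x = 0 + u, y = -2 + v and expand: f = -2*u**3 - u**2*v - u*v**2 - v**3 + v**2.
No constant or linear terms (consistent with a singular point). Quadratic part: v**2. Cubic part: -2*u**3 - u**2*v - u*v**2 - v**3.
The quadratic part v**2 is a perfect square, so there is a single (double) tangent line v = 0, i.e. y = -2. Restricting the cubic part to that line (v = 0) leaves -2*u**3 ≠ 0, so f is not divisible by v and the branch is v² ≈ 2*u**3 to lowest order — this is a cusp.
Classification: cusp.


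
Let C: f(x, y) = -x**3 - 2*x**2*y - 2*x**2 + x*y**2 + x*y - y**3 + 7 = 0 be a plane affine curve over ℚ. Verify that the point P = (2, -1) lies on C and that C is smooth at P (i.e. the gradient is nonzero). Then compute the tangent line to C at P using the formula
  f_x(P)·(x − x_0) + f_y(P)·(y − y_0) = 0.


Tangent line at P: -12*x - 13*y + 11 = 0.

Step 1: f(2, -1) = 0, so P lies on C.
Step 2: partial derivatives
  f_x(x, y) = -3*x**2 - 4*x*y - 4*x + y**2 + y, f_y(x, y) = -2*x**2 + 2*x*y + x - 3*y**2.
  f_x(P) = -12, f_y(P) = -13 (gradient nonzero, so P is smooth).
Step 3: tangent line at P: -12·(x − 2) + -13·(y − -1) = 0.
Expanding: -12*x - 13*y + 11 = 0.


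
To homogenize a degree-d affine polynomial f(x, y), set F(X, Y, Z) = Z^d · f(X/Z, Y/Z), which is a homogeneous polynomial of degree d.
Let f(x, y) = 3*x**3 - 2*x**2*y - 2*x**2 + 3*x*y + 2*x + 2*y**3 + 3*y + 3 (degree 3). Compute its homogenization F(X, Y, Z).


F(X, Y, Z) = 3*X**3 - 2*X**2*Y - 2*X**2*Z + 3*X*Y*Z + 2*X*Z**2 + 2*Y**3 + 3*Y*Z**2 + 3*Z**3

deg(f) = 3.
Substitute x = X/Z, y = Y/Z into f, then multiply by Z^3.
  monomial 3·x^3·y^0 ↦ 3·X^3·Y^0·Z^0.
  monomial -2·x^2·y^1 ↦ -2·X^2·Y^1·Z^0.
  monomial -2·x^2·y^0 ↦ -2·X^2·Y^0·Z^1.
  monomial 3·x^1·y^1 ↦ 3·X^1·Y^1·Z^1.
  monomial 2·x^1·y^0 ↦ 2·X^1·Y^0·Z^2.
  monomial 2·x^0·y^3 ↦ 2·X^0·Y^3·Z^0.
  monomial 3·x^0·y^1 ↦ 3·X^0·Y^1·Z^2.
  monomial 3·x^0·y^0 ↦ 3·X^0·Y^0·Z^3.
Collecting: F(X, Y, Z) = 3*X**3 - 2*X**2*Y - 2*X**2*Z + 3*X*Y*Z + 2*X*Z**2 + 2*Y**3 + 3*Y*Z**2 + 3*Z**3.


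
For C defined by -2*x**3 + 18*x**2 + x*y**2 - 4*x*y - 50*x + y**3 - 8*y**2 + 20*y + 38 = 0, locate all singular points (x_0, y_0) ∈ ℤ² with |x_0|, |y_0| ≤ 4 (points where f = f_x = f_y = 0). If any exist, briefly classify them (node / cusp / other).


Singular points: {(3, 2)}; classification: cusp.

Compute partial derivatives:
  f_x = -6*x**2 + 36*x + y**2 - 4*y - 50.
  f_y = 2*x*y - 4*x + 3*y**2 - 16*y + 20.
Scan x_0 ∈ {−4, ..., 4}. For each x_0, f_y(x_0, y) is a polynomial in y; find its integer roots y ∈ {−4, ..., 4}, then test f_x and f at those candidates.
  x = -4: f_y(-4, y) = 3*y**2 - 24*y + 36; vanishes at y ∈ {2}. (-4, 2): f_x = -294 ≠ 0.
  x = -3: f_y(-3, y) = 3*y**2 - 22*y + 32; vanishes at y ∈ {2}. (-3, 2): f_x = -216 ≠ 0.
  x = -2: f_y(-2, y) = 3*y**2 - 20*y + 28; vanishes at y ∈ {2}. (-2, 2): f_x = -150 ≠ 0.
  x = -1: f_y(-1, y) = 3*y**2 - 18*y + 24; vanishes at y ∈ {2, 4}. (-1, 2): f_x = -96 ≠ 0; (-1, 4): f_x = -92 ≠ 0.
  x = 0: f_y(0, y) = 3*y**2 - 16*y + 20; vanishes at y ∈ {2}. (0, 2): f_x = -54 ≠ 0.
  x = 1: f_y(1, y) = 3*y**2 - 14*y + 16; vanishes at y ∈ {2}. (1, 2): f_x = -24 ≠ 0.
  x = 2: f_y(2, y) = 3*y**2 - 12*y + 12; vanishes at y ∈ {2}. (2, 2): f_x = -6 ≠ 0.
  x = 3: f_y(3, y) = 3*y**2 - 10*y + 8; vanishes at y ∈ {2}. (3, 2): f_x = 0, f = 0 — SINGULAR.
  x = 4: f_y(4, y) = 3*y**2 - 8*y + 4; vanishes at y ∈ {2}. (4, 2): f_x = -6 ≠ 0.
Only singular point on the grid: (3, 2).
Classify: substitute x = 3 + u, y = 2 + v and expand: f = -2*u**3 + u*v**2 + v**3 + v**2.
No constant or linear terms (consistent with a singular point). Quadratic part: v**2. Cubic part: -2*u**3 + u*v**2 + v**3.
The quadratic part v**2 is a perfect square, so there is a single (double) tangent line v = 0, i.e. y = 2. Restricting the cubic part to that line (v = 0) leaves -2*u**3 ≠ 0, so f is not divisible by v and the branch is v² ≈ 2*u**3 to lowest order — this is a cusp.
Classification: cusp.


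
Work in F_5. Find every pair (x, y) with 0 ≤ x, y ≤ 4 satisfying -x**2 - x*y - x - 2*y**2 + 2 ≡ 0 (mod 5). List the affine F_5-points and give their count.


Affine F_5-points: {(0, 1), (0, 4), (1, 0), (1, 2), (3, 0), (3, 1)}; count = 6.

For each of the 25 pairs (x, y) ∈ F_5², evaluate f(x, y) mod 5. Record the zeros.
  x = 0: [0↦2, 1↦0, 2↦4, 3↦4, 4↦0]  zeros at y ∈ {1, 4}
  x = 1: [0↦0, 1↦2, 2↦0, 3↦4, 4↦4]  zeros at y ∈ {0, 2}
  x = 2: [0↦1, 1↦2, 2↦4, 3↦2, 4↦1]  zeros at y ∈ ∅
  x = 3: [0↦0, 1↦0, 2↦1, 3↦3, 4↦1]  zeros at y ∈ {0, 1}
  x = 4: [0↦2, 1↦1, 2↦1, 3↦2, 4↦4]  zeros at y ∈ ∅
Collecting zeros: affine points = {(0, 1), (0, 4), (1, 0), (1, 2), (3, 0), (3, 1)}.
Total count |C(F_5)_aff| = 6.


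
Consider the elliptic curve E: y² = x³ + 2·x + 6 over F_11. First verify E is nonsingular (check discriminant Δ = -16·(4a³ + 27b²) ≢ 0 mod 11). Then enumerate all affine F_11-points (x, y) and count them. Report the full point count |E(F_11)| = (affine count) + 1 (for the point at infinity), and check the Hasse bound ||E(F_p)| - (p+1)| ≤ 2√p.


Affine points = {(1, 3), (1, 8), (4, 1), (4, 10), (5, 3), (5, 8), (6, 5), (6, 6), (7, 0), (9, 4), (9, 7), (10, 5), (10, 6)}; affine count = 13; |E(F_11)| = 14.

Discriminant check: Δ ∝ 4a³ + 27b² = 4·2³ + 27·6² = 4·8 + 27·36 ≡ 3 (mod 11). Nonzero ⇒ E is nonsingular.
For each x ∈ F_11, compute rhs = x³ + 2·x + 6 mod 11, then count y ∈ F_11 with y² ≡ rhs.
  x = 0: rhs = 6, matching y values: none (0 points).
  x = 1: rhs = 9, matching y values: 3, 8 (2 points).
  x = 2: rhs = 7, matching y values: none (0 points).
  x = 3: rhs = 6, matching y values: none (0 points).
  x = 4: rhs = 1, matching y values: 1, 10 (2 points).
  x = 5: rhs = 9, matching y values: 3, 8 (2 points).
  x = 6: rhs = 3, matching y values: 5, 6 (2 points).
  x = 7: rhs = 0, matching y values: 0 (1 points).
  x = 8: rhs = 6, matching y values: none (0 points).
  x = 9: rhs = 5, matching y values: 4, 7 (2 points).
  x = 10: rhs = 3, matching y values: 5, 6 (2 points).
Total affine count: 13.
Full point count |E(F_11)| = 13 + 1 = 14.
Hasse bound: |14 − (11+1)| = |2| = 2 ≤ 2√11 ≈ 6.6332 ✓.


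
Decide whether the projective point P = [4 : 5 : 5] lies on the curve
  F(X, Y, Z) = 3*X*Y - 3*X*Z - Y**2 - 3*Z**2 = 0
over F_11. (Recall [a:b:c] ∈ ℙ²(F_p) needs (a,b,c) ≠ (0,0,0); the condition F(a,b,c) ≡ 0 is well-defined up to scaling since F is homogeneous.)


F(4,5,5) ≡ 10 (mod 11); P is NOT on the curve.

Evaluate F(4, 5, 5) term-by-term (mod 11).
  3*X*Y ↦ 3·4·5·1 = 60
  -3*X*Z ↦ -3·4·1·5 = -60
  -Y**2 ↦ -1·1·25·1 = -25
  -3*Z**2 ↦ -3·1·1·25 = -75
Sum: F(4, 5, 5) = (60) + (-60) + (-25) + (-75) = -100.
Reducing mod 11: -100 ≡ 10 (mod 11).
Since F(a, b, c) ≡ 10 ≠ 0 (mod 11), P does NOT lie on the curve.


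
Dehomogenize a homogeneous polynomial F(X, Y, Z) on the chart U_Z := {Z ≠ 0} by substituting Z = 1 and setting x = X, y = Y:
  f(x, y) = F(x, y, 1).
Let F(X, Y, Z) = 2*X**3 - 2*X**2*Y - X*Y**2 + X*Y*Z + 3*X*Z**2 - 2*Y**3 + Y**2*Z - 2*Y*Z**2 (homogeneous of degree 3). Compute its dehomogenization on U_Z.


f(x, y) = 2*x**3 - 2*x**2*y - x*y**2 + x*y + 3*x - 2*y**3 + y**2 - 2*y

On U_Z we set Z = 1. Each monomial c·X^i·Y^j·Z^k in F becomes c·x^i·y^j·1^k = c·x^i·y^j.
Substituting Z = 1: F(X, Y, 1) = 2*x**3 - 2*x**2*y - x*y**2 + x*y + 3*x - 2*y**3 + y**2 - 2*y.
Note: deg(f) ≤ deg(F) = 3; strict inequality happens when F is divisible by Z (lost terms).


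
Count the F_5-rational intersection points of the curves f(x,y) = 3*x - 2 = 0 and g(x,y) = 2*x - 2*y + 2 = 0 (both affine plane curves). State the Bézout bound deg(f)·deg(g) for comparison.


Common zeros: {(4, 0)}; count = 1; Bézout bound = 1.

deg(f) = 1, deg(g) = 1, so Bézout bound = 1.
Scan x ∈ F_5. For each x, list the y ∈ F_5 with f(x, y) ≡ 0 and those with g(x, y) ≡ 0 (mod 5); the common zeros in that column are the intersection.
  x = 0: f ≡ 0 at y ∈ ∅; g ≡ 0 at y ∈ {1}; common: ∅.
  x = 1: f ≡ 0 at y ∈ ∅; g ≡ 0 at y ∈ {2}; common: ∅.
  x = 2: f ≡ 0 at y ∈ ∅; g ≡ 0 at y ∈ {3}; common: ∅.
  x = 3: f ≡ 0 at y ∈ ∅; g ≡ 0 at y ∈ {4}; common: ∅.
  x = 4: f ≡ 0 at y ∈ {0, 1, 2, 3, 4}; g ≡ 0 at y ∈ {0}; common: {0}.
Collecting: common zeros = {(4, 0)}, so the count is 1.
Comparison with the Bézout bound: 1 ≤ 1 = deg(f)·deg(g), as expected for curves with no common component (the bound is attained).


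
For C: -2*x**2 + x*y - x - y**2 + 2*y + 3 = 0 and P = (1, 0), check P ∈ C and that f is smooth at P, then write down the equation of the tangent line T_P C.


Tangent line at P: -5*x + 3*y + 5 = 0.

Step 1: f(1, 0) = 0, so P lies on C.
Step 2: partial derivatives
  f_x(x, y) = -4*x + y - 1, f_y(x, y) = x - 2*y + 2.
  f_x(P) = -5, f_y(P) = 3 (gradient nonzero, so P is smooth).
Step 3: tangent line at P: -5·(x − 1) + 3·(y − 0) = 0.
Expanding: -5*x + 3*y + 5 = 0.


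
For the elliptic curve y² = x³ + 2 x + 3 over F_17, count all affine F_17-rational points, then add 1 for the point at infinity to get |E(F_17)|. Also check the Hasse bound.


Affine points = {(2, 7), (2, 10), (3, 6), (3, 11), (5, 6), (5, 11), (8, 2), (8, 15), (9, 6), (9, 11), (11, 8), (11, 9), (12, 2), (12, 15), (13, 4), (13, 13), (14, 2), (14, 15), (15, 5), (15, 12), (16, 0)}; affine count = 21; |E(F_17)| = 22.

Discriminant check: Δ ∝ 4a³ + 27b² = 4·2³ + 27·3² = 4·8 + 27·9 ≡ 3 (mod 17). Nonzero ⇒ E is nonsingular.
For each x ∈ F_17, compute rhs = x³ + 2·x + 3 mod 17, then count y ∈ F_17 with y² ≡ rhs.
  x = 0: rhs = 3, matching y values: none (0 points).
  x = 1: rhs = 6, matching y values: none (0 points).
  x = 2: rhs = 15, matching y values: 7, 10 (2 points).
  x = 3: rhs = 2, matching y values: 6, 11 (2 points).
  x = 4: rhs = 7, matching y values: none (0 points).
  x = 5: rhs = 2, matching y values: 6, 11 (2 points).
  x = 6: rhs = 10, matching y values: none (0 points).
  x = 7: rhs = 3, matching y values: none (0 points).
  x = 8: rhs = 4, matching y values: 2, 15 (2 points).
  x = 9: rhs = 2, matching y values: 6, 11 (2 points).
  x = 10: rhs = 3, matching y values: none (0 points).
  x = 11: rhs = 13, matching y values: 8, 9 (2 points).
  x = 12: rhs = 4, matching y values: 2, 15 (2 points).
  x = 13: rhs = 16, matching y values: 4, 13 (2 points).
  x = 14: rhs = 4, matching y values: 2, 15 (2 points).
  x = 15: rhs = 8, matching y values: 5, 12 (2 points).
  x = 16: rhs = 0, matching y values: 0 (1 points).
Total affine count: 21.
Full point count |E(F_17)| = 21 + 1 = 22.
Hasse bound: |22 − (17+1)| = |4| = 4 ≤ 2√17 ≈ 8.2462 ✓.


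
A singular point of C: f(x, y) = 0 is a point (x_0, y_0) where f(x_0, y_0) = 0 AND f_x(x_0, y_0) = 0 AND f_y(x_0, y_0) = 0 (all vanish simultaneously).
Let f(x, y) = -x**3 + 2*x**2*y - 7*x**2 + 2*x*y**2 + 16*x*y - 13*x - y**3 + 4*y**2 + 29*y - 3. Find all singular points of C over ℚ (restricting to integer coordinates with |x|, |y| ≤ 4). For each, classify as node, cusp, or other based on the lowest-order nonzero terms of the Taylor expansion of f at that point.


Singular points: {(-3, -1)}; classification: cusp.

Compute partial derivatives:
  f_x = -3*x**2 + 4*x*y - 14*x + 2*y**2 + 16*y - 13.
  f_y = 2*x**2 + 4*x*y + 16*x - 3*y**2 + 8*y + 29.
Scan x_0 ∈ {−4, ..., 4}. For each x_0, f_y(x_0, y) is a polynomial in y; find its integer roots y ∈ {−4, ..., 4}, then test f_x and f at those candidates.
  x = -4: f_y(-4, y) = -3*y**2 - 8*y - 3; no integer root y with |y| ≤ 4.
  x = -3: f_y(-3, y) = -3*y**2 - 4*y - 1; vanishes at y ∈ {-1}. (-3, -1): f_x = 0, f = 0 — SINGULAR.
  x = -2: f_y(-2, y) = 5 - 3*y**2; no integer root y with |y| ≤ 4.
  x = -1: f_y(-1, y) = -3*y**2 + 4*y + 15; vanishes at y ∈ {3}. (-1, 3): f_x = 52 ≠ 0.
  x = 0: f_y(0, y) = -3*y**2 + 8*y + 29; no integer root y with |y| ≤ 4.
  x = 1: f_y(1, y) = -3*y**2 + 12*y + 47; no integer root y with |y| ≤ 4.
  x = 2: f_y(2, y) = -3*y**2 + 16*y + 69; no integer root y with |y| ≤ 4.
  x = 3: f_y(3, y) = -3*y**2 + 20*y + 95; no integer root y with |y| ≤ 4.
  x = 4: f_y(4, y) = -3*y**2 + 24*y + 125; no integer root y with |y| ≤ 4.
Only singular point on the grid: (-3, -1).
Classify: substitute x = -3 + u, y = -1 + v and expand: f = -u**3 + 2*u**2*v + 2*u*v**2 - v**3 + v**2.
No constant or linear terms (consistent with a singular point). Quadratic part: v**2. Cubic part: -u**3 + 2*u**2*v + 2*u*v**2 - v**3.
The quadratic part v**2 is a perfect square, so there is a single (double) tangent line v = 0, i.e. y = -1. Restricting the cubic part to that line (v = 0) leaves -u**3 ≠ 0, so f is not divisible by v and the branch is v² ≈ u**3 to lowest order — this is a cusp.
Classification: cusp.


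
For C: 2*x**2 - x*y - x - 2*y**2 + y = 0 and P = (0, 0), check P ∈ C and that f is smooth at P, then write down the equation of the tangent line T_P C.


Tangent line at P: -x + y = 0.

Step 1: f(0, 0) = 0, so P lies on C.
Step 2: partial derivatives
  f_x(x, y) = 4*x - y - 1, f_y(x, y) = -x - 4*y + 1.
  f_x(P) = -1, f_y(P) = 1 (gradient nonzero, so P is smooth).
Step 3: tangent line at P: -1·(x − 0) + 1·(y − 0) = 0.
Expanding: -x + y = 0.


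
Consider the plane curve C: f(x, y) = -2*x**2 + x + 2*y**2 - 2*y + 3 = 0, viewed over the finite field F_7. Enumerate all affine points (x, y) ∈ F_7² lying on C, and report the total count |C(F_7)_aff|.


Affine F_7-points: {(0, 2), (0, 6), (1, 3), (1, 5), (2, 4), (3, 3), (3, 5), (4, 2), (4, 6), (5, 0), (5, 1), (6, 0), (6, 1)}; count = 13.

For each of the 49 pairs (x, y) ∈ F_7², evaluate f(x, y) mod 7. Record the zeros.
  x = 0: [0↦3, 1↦3, 2↦0, 3↦1, 4↦6, 5↦1, 6↦0]  zeros at y ∈ {2, 6}
  x = 1: [0↦2, 1↦2, 2↦6, 3↦0, 4↦5, 5↦0, 6↦6]  zeros at y ∈ {3, 5}
  x = 2: [0↦4, 1↦4, 2↦1, 3↦2, 4↦0, 5↦2, 6↦1]  zeros at y ∈ {4}
  x = 3: [0↦2, 1↦2, 2↦6, 3↦0, 4↦5, 5↦0, 6↦6]  zeros at y ∈ {3, 5}
  x = 4: [0↦3, 1↦3, 2↦0, 3↦1, 4↦6, 5↦1, 6↦0]  zeros at y ∈ {2, 6}
  x = 5: [0↦0, 1↦0, 2↦4, 3↦5, 4↦3, 5↦5, 6↦4]  zeros at y ∈ {0, 1}
  x = 6: [0↦0, 1↦0, 2↦4, 3↦5, 4↦3, 5↦5, 6↦4]  zeros at y ∈ {0, 1}
Collecting zeros: affine points = {(0, 2), (0, 6), (1, 3), (1, 5), (2, 4), (3, 3), (3, 5), (4, 2), (4, 6), (5, 0), (5, 1), (6, 0), (6, 1)}.
Total count |C(F_7)_aff| = 13.


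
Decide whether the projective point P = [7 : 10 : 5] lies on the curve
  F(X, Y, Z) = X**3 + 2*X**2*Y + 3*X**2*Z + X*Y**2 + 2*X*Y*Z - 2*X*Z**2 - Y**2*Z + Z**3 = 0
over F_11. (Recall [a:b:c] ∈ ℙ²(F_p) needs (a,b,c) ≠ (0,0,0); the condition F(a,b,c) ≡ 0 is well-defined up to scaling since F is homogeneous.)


F(7,10,5) ≡ 5 (mod 11); P is NOT on the curve.

Evaluate F(7, 10, 5) term-by-term (mod 11).
  X**3 ↦ 1·343·1·1 = 343
  2*X**2*Y ↦ 2·49·10·1 = 980
  3*X**2*Z ↦ 3·49·1·5 = 735
  X*Y**2 ↦ 1·7·100·1 = 700
  2*X*Y*Z ↦ 2·7·10·5 = 700
  -2*X*Z**2 ↦ -2·7·1·25 = -350
  -Y**2*Z ↦ -1·1·100·5 = -500
  Z**3 ↦ 1·1·1·125 = 125
Sum: F(7, 10, 5) = (343) + (980) + (735) + (700) + (700) + (-350) + (-500) + (125) = 2733.
Reducing mod 11: 2733 ≡ 5 (mod 11).
Since F(a, b, c) ≡ 5 ≠ 0 (mod 11), P does NOT lie on the curve.


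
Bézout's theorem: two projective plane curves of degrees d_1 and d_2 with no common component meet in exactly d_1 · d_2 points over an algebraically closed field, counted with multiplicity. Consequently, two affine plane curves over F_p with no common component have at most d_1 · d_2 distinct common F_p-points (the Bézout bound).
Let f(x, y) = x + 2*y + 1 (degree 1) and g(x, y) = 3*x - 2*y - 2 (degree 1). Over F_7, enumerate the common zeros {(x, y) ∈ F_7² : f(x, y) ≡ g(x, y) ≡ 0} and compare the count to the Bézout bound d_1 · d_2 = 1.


Common zeros: {(2, 2)}; count = 1; Bézout bound = 1.

deg(f) = 1, deg(g) = 1, so Bézout bound = 1.
Scan x ∈ F_7. For each x, list the y ∈ F_7 with f(x, y) ≡ 0 and those with g(x, y) ≡ 0 (mod 7); the common zeros in that column are the intersection.
  x = 0: f ≡ 0 at y ∈ {3}; g ≡ 0 at y ∈ {6}; common: ∅.
  x = 1: f ≡ 0 at y ∈ {6}; g ≡ 0 at y ∈ {4}; common: ∅.
  x = 2: f ≡ 0 at y ∈ {2}; g ≡ 0 at y ∈ {2}; common: {2}.
  x = 3: f ≡ 0 at y ∈ {5}; g ≡ 0 at y ∈ {0}; common: ∅.
  x = 4: f ≡ 0 at y ∈ {1}; g ≡ 0 at y ∈ {5}; common: ∅.
  x = 5: f ≡ 0 at y ∈ {4}; g ≡ 0 at y ∈ {3}; common: ∅.
  x = 6: f ≡ 0 at y ∈ {0}; g ≡ 0 at y ∈ {1}; common: ∅.
Collecting: common zeros = {(2, 2)}, so the count is 1.
Comparison with the Bézout bound: 1 ≤ 1 = deg(f)·deg(g), as expected for curves with no common component (the bound is attained).


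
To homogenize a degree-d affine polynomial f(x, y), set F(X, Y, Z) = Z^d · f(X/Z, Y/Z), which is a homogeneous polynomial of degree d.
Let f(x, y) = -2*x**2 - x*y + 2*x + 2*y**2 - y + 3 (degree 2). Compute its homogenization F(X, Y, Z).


F(X, Y, Z) = -2*X**2 - X*Y + 2*X*Z + 2*Y**2 - Y*Z + 3*Z**2

deg(f) = 2.
Substitute x = X/Z, y = Y/Z into f, then multiply by Z^2.
  monomial -2·x^2·y^0 ↦ -2·X^2·Y^0·Z^0.
  monomial -1·x^1·y^1 ↦ -1·X^1·Y^1·Z^0.
  monomial 2·x^1·y^0 ↦ 2·X^1·Y^0·Z^1.
  monomial 2·x^0·y^2 ↦ 2·X^0·Y^2·Z^0.
  monomial -1·x^0·y^1 ↦ -1·X^0·Y^1·Z^1.
  monomial 3·x^0·y^0 ↦ 3·X^0·Y^0·Z^2.
Collecting: F(X, Y, Z) = -2*X**2 - X*Y + 2*X*Z + 2*Y**2 - Y*Z + 3*Z**2.


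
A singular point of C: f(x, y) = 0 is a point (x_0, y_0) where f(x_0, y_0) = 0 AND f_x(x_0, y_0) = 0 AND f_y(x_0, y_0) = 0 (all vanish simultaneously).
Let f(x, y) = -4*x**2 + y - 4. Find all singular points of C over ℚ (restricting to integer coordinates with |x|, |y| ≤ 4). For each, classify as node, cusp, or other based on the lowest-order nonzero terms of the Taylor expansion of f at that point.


No singular points in the scanned grid; C is smooth there.

Compute partial derivatives:
  f_x = -8*x.
  f_y = 1.
f_y = 1 is a nonzero constant, so f_y never vanishes: no point (x, y) can satisfy f = f_x = f_y = 0. In particular no (x, y) ∈ {−4, ..., 4}² is singular; the curve is smooth.


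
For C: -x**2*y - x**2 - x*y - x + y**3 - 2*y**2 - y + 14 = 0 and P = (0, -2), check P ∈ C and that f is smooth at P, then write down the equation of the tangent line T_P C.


Tangent line at P: x + 19*y + 38 = 0.

Step 1: f(0, -2) = 0, so P lies on C.
Step 2: partial derivatives
  f_x(x, y) = -2*x*y - 2*x - y - 1, f_y(x, y) = -x**2 - x + 3*y**2 - 4*y - 1.
  f_x(P) = 1, f_y(P) = 19 (gradient nonzero, so P is smooth).
Step 3: tangent line at P: 1·(x − 0) + 19·(y − -2) = 0.
Expanding: x + 19*y + 38 = 0.


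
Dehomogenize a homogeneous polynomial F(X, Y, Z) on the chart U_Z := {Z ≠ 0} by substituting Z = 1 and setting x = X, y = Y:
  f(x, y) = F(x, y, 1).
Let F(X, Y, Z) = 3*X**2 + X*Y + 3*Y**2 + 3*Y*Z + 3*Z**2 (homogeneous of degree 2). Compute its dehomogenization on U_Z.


f(x, y) = 3*x**2 + x*y + 3*y**2 + 3*y + 3

On U_Z we set Z = 1. Each monomial c·X^i·Y^j·Z^k in F becomes c·x^i·y^j·1^k = c·x^i·y^j.
Substituting Z = 1: F(X, Y, 1) = 3*x**2 + x*y + 3*y**2 + 3*y + 3.
Note: deg(f) ≤ deg(F) = 2; strict inequality happens when F is divisible by Z (lost terms).


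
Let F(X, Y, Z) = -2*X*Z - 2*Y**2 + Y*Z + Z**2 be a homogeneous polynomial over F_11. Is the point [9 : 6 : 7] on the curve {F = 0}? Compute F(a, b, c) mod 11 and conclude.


F(9,6,7) ≡ 3 (mod 11); P is NOT on the curve.

Evaluate F(9, 6, 7) term-by-term (mod 11).
  -2*X*Z ↦ -2·9·1·7 = -126
  -2*Y**2 ↦ -2·1·36·1 = -72
  Y*Z ↦ 1·1·6·7 = 42
  Z**2 ↦ 1·1·1·49 = 49
Sum: F(9, 6, 7) = (-126) + (-72) + (42) + (49) = -107.
Reducing mod 11: -107 ≡ 3 (mod 11).
Since F(a, b, c) ≡ 3 ≠ 0 (mod 11), P does NOT lie on the curve.


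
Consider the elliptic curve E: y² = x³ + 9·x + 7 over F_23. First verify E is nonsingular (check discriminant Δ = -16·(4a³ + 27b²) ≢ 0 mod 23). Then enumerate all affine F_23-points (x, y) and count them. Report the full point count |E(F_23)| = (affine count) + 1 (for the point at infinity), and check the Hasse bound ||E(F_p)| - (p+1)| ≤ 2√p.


Affine points = {(5, 4), (5, 19), (6, 1), (6, 22), (8, 4), (8, 19), (9, 9), (9, 14), (10, 4), (10, 19), (12, 7), (12, 16), (14, 5), (14, 18), (17, 6), (17, 17), (21, 2), (21, 21)}; affine count = 18; |E(F_23)| = 19.

Discriminant check: Δ ∝ 4a³ + 27b² = 4·9³ + 27·7² = 4·729 + 27·49 ≡ 7 (mod 23). Nonzero ⇒ E is nonsingular.
For each x ∈ F_23, compute rhs = x³ + 9·x + 7 mod 23, then count y ∈ F_23 with y² ≡ rhs.
  x = 0: rhs = 7, matching y values: none (0 points).
  x = 1: rhs = 17, matching y values: none (0 points).
  x = 2: rhs = 10, matching y values: none (0 points).
  x = 3: rhs = 15, matching y values: none (0 points).
  x = 4: rhs = 15, matching y values: none (0 points).
  x = 5: rhs = 16, matching y values: 4, 19 (2 points).
  x = 6: rhs = 1, matching y values: 1, 22 (2 points).
  x = 7: rhs = 22, matching y values: none (0 points).
  x = 8: rhs = 16, matching y values: 4, 19 (2 points).
  x = 9: rhs = 12, matching y values: 9, 14 (2 points).
  x = 10: rhs = 16, matching y values: 4, 19 (2 points).
  x = 11: rhs = 11, matching y values: none (0 points).
  x = 12: rhs = 3, matching y values: 7, 16 (2 points).
  x = 13: rhs = 21, matching y values: none (0 points).
  x = 14: rhs = 2, matching y values: 5, 18 (2 points).
  x = 15: rhs = 21, matching y values: none (0 points).
  x = 16: rhs = 15, matching y values: none (0 points).
  x = 17: rhs = 13, matching y values: 6, 17 (2 points).
  x = 18: rhs = 21, matching y values: none (0 points).
  x = 19: rhs = 22, matching y values: none (0 points).
  x = 20: rhs = 22, matching y values: none (0 points).
  x = 21: rhs = 4, matching y values: 2, 21 (2 points).
  x = 22: rhs = 20, matching y values: none (0 points).
Total affine count: 18.
Full point count |E(F_23)| = 18 + 1 = 19.
Hasse bound: |19 − (23+1)| = |-5| = 5 ≤ 2√23 ≈ 9.5917 ✓.
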